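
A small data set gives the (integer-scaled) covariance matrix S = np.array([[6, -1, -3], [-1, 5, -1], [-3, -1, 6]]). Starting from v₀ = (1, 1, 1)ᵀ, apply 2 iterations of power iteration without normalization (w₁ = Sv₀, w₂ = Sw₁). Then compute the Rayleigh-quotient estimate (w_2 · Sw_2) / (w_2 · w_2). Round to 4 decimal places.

λ ≈ 3.7914

w1 = Sv₀ = (6·1 + (-1)·1 + (-3)·1; (-1)·1 + 5·1 + (-1)·1; (-3)·1 + (-1)·1 + 6·1) = (2, 3, 2)
w2 = Sw1 = (6·2 + (-1)·3 + (-3)·2; (-1)·2 + 5·3 + (-1)·2; (-3)·2 + (-1)·3 + 6·2) = (3, 11, 3)
Sw2 = (-2, 49, -2)
w2·Sw2 = 3·(-2) + 11·49 + 3·(-2) = 527; w2·w2 = 3·3 + 11·11 + 3·3 = 139
λ ≈ 527/139 = 3.7914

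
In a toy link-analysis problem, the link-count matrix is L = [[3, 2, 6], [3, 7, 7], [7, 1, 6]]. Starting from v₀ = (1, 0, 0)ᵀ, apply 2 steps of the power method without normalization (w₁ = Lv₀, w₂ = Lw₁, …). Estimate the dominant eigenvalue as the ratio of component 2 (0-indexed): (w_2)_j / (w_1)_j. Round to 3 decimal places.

w1 = Lv₀ = (3·1 + 2·0 + 6·0; 3·1 + 7·0 + 7·0; 7·1 + 1·0 + 6·0) = (3, 3, 7)
w2 = Lw1 = (3·3 + 2·3 + 6·7; 3·3 + 7·3 + 7·7; 7·3 + 1·3 + 6·7) = (57, 79, 66)
Ratio at component: 66 / 7 = 9.429

9.429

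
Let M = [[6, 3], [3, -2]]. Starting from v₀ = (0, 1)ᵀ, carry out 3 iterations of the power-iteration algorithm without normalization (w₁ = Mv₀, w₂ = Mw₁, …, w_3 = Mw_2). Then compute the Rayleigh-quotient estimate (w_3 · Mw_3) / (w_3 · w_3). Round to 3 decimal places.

w1 = Mv₀ = (3, -2)
w2 = Mw1 = (12, 13)
w3 = Mw2 = (111, 10)
Mw3 = (696, 313)
w3·Mw3 = 111·696 + 10·313 = 80386; w3·w3 = 111·111 + 10·10 = 12421
λ ≈ 80386/12421 = 6.472

6.472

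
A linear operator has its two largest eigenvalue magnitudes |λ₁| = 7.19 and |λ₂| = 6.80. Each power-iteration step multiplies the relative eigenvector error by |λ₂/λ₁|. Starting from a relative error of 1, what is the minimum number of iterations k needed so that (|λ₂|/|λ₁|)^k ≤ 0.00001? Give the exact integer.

|λ₂/λ₁| = 6.80/7.19 = 0.94576
Need k ≥ ln(0.00001) / ln(0.94576) = -11.5129 / -0.0558 ≈ 206.441
Smallest integer k satisfying the bound: 207

207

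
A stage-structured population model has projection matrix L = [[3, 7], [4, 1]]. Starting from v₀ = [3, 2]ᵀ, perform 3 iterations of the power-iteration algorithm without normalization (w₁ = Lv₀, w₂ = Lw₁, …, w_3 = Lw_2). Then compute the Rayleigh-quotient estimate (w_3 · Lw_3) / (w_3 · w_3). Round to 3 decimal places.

λ ≈ 7.377

w1 = Lv₀ = (23, 14)
w2 = Lw1 = (167, 106)
w3 = Lw2 = (1243, 774)
Lw3 = (9147, 5746)
w3·Lw3 = 1243·9147 + 774·5746 = 15817125; w3·w3 = 1243·1243 + 774·774 = 2144125
λ ≈ 15817125/2144125 = 7.377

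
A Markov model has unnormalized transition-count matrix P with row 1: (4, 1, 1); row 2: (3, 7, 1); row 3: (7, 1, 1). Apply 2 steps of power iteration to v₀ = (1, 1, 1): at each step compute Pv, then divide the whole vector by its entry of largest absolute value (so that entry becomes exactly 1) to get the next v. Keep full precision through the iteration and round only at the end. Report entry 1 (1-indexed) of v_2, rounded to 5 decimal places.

Pv0 = (6.000000, 11.000000, 9.000000); divide by 11.000000 → v1 = (0.545455, 1.000000, 0.818182)
Pv1 = (4.000000, 9.454545, 5.636364); divide by 9.454545 → v2 = (0.423077, 1.000000, 0.596154)
Requested entry of v2: 44/104 = 0.42308

0.42308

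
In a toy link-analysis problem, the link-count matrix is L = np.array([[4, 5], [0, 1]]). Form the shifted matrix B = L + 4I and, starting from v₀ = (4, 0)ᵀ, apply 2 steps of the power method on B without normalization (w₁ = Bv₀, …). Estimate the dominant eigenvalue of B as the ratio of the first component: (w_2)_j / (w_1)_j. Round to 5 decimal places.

B = L + 4I has rows (8, 5); (0, 5)
w1 = Bv₀ = (8·4 + 5·0; 0·4 + 5·0) = (32, 0)
w2 = Bw1 = (8·32 + 5·0; 0·32 + 5·0) = (256, 0)
Ratio: 256/32 = 8.00000

8.00000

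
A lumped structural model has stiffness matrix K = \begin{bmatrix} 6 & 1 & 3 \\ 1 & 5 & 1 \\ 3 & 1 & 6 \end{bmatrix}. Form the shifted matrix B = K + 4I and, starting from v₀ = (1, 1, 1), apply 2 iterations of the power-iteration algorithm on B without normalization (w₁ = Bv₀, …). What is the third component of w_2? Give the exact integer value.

193

B = K + 4I has rows (10, 1, 3); (1, 9, 1); (3, 1, 10)
w1 = Bv₀ = (14, 11, 14)
w2 = Bw1 = (193, 127, 193)
Requested component of w2: 193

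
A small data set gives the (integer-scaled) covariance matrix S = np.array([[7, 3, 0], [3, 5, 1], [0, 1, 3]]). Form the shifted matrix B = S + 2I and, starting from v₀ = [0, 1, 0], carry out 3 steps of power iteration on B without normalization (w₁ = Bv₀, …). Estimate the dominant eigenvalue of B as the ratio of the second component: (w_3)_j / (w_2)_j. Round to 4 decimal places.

B = S + 2I has rows (9, 3, 0); (3, 7, 1); (0, 1, 5)
w1 = Bv₀ = (3, 7, 1)
w2 = Bw1 = (48, 59, 12)
w3 = Bw2 = (609, 569, 119)
Ratio: 569/59 = 9.6441

9.6441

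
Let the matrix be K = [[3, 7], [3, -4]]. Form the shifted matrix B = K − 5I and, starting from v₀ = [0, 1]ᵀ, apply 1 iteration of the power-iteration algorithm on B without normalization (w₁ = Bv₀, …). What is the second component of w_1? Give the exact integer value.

-9

B = K − 5I has rows (-2, 7); (3, -9)
w1 = Bv₀ = (7, -9)
Requested component of w1: -9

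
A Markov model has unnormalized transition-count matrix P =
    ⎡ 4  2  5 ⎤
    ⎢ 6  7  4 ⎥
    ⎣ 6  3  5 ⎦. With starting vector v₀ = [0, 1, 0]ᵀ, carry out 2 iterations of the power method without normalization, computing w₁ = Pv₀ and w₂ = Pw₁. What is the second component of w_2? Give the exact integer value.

73

w1 = Pv₀ = (4·0 + 2·1 + 5·0; 6·0 + 7·1 + 4·0; 6·0 + 3·1 + 5·0) = (2, 7, 3)
w2 = Pw1 = (4·2 + 2·7 + 5·3; 6·2 + 7·7 + 4·3; 6·2 + 3·7 + 5·3) = (37, 73, 48)
The requested component of w2 is 73.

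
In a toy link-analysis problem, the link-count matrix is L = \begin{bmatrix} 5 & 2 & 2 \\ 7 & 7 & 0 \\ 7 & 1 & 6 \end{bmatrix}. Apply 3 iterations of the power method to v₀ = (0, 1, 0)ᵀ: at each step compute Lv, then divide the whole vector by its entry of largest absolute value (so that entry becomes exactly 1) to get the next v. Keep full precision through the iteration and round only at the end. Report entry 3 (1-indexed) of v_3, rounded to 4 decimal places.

0.6533

Lv0 = (2.00000, 7.00000, 1.00000); divide by 7.00000 → v1 = (0.28571, 1.00000, 0.14286)
Lv1 = (3.71429, 9.00000, 3.85714); divide by 9.00000 → v2 = (0.41270, 1.00000, 0.42857)
Lv2 = (4.92063, 9.88889, 6.46032); divide by 9.88889 → v3 = (0.49759, 1.00000, 0.65329)
Requested entry of v3: 407/623 = 0.6533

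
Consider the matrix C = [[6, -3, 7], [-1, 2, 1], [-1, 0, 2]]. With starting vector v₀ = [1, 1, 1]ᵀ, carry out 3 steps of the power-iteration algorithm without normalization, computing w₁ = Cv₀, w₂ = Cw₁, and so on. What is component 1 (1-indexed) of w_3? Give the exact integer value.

w1 = Cv₀ = (10, 2, 1)
w2 = Cw1 = (61, -5, -8)
w3 = Cw2 = (325, -79, -77)
The requested component of w3 is 325.

325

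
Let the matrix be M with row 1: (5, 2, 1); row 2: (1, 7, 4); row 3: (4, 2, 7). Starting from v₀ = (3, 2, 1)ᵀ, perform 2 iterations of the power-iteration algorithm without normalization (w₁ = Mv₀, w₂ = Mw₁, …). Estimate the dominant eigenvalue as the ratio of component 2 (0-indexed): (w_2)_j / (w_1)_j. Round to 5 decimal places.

12.30435

w1 = Mv₀ = (20, 21, 23)
w2 = Mw1 = (165, 259, 283)
Ratio at component: 283 / 23 = 12.30435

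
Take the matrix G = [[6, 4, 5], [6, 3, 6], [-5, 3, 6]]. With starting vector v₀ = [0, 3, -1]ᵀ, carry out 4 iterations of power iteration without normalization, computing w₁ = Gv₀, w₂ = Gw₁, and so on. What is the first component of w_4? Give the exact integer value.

w1 = Gv₀ = (6·0 + 4·3 + 5·(-1); 6·0 + 3·3 + 6·(-1); (-5)·0 + 3·3 + 6·(-1)) = (7, 3, 3)
w2 = Gw1 = (6·7 + 4·3 + 5·3; 6·7 + 3·3 + 6·3; (-5)·7 + 3·3 + 6·3) = (69, 69, -8)
w3 = Gw2 = (650, 573, -186)
w4 = Gw3 = (5262, 4503, -2647)
The requested component of w4 is 5262.

5262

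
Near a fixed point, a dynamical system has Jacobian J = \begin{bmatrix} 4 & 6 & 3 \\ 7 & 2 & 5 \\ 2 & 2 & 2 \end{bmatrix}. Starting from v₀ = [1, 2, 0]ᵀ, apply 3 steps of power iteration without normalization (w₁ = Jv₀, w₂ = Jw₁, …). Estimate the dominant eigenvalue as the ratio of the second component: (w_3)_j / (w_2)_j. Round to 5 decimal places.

w1 = Jv₀ = (4·1 + 6·2 + 3·0; 7·1 + 2·2 + 5·0; 2·1 + 2·2 + 2·0) = (16, 11, 6)
w2 = Jw1 = (4·16 + 6·11 + 3·6; 7·16 + 2·11 + 5·6; 2·16 + 2·11 + 2·6) = (148, 164, 66)
w3 = Jw2 = (1774, 1694, 756)
Ratio at component: 1694 / 164 = 10.32927

10.32927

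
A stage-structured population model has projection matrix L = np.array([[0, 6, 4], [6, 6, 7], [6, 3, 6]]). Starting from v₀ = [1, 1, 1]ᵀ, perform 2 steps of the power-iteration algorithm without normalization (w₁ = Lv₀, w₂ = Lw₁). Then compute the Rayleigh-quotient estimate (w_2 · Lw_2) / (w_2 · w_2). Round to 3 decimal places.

λ ≈ 14.867

w1 = Lv₀ = (0·1 + 6·1 + 4·1; 6·1 + 6·1 + 7·1; 6·1 + 3·1 + 6·1) = (10, 19, 15)
w2 = Lw1 = (0·10 + 6·19 + 4·15; 6·10 + 6·19 + 7·15; 6·10 + 3·19 + 6·15) = (174, 279, 207)
Lw2 = (2502, 4167, 3123)
w2·Lw2 = 174·2502 + 279·4167 + 207·3123 = 2244402; w2·w2 = 174·174 + 279·279 + 207·207 = 150966
λ ≈ 2244402/150966 = 14.867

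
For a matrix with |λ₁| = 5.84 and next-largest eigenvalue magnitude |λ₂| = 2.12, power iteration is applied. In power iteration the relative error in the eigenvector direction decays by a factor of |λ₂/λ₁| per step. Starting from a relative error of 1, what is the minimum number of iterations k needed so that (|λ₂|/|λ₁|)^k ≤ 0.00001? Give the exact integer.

12

|λ₂/λ₁| = 2.12/5.84 = 0.36301
Need k ≥ ln(0.00001) / ln(0.36301) = -11.5129 / -1.0133 ≈ 11.362
Smallest integer k satisfying the bound: 12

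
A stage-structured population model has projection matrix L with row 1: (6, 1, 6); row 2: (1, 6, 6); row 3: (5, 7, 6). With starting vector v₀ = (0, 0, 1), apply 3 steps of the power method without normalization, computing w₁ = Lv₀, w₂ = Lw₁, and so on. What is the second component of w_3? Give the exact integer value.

1194

w1 = Lv₀ = (6, 6, 6)
w2 = Lw1 = (78, 78, 108)
w3 = Lw2 = (1194, 1194, 1584)
The requested component of w3 is 1194.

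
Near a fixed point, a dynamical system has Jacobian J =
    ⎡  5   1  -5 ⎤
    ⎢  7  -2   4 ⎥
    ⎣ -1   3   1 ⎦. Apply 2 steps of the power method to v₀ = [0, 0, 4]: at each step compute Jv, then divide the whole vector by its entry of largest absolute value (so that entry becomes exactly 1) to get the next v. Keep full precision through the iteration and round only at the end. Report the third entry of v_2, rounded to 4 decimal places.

Jv0 = (-20.00000, 16.00000, 4.00000); divide by -20.00000 → v1 = (1.00000, -0.80000, -0.20000)
Jv1 = (5.20000, 7.80000, -3.60000); divide by 7.80000 → v2 = (0.66667, 1.00000, -0.46154)
Requested entry of v2: 72/-156 = -0.4615

-0.4615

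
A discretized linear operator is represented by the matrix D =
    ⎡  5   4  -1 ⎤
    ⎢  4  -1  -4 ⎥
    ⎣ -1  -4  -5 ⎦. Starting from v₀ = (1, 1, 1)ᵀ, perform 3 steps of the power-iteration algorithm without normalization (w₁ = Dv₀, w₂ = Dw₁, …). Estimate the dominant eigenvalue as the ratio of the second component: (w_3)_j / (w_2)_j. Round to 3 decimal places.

w1 = Dv₀ = (5·1 + 4·1 + (-1)·1; 4·1 + (-1)·1 + (-4)·1; (-1)·1 + (-4)·1 + (-5)·1) = (8, -1, -10)
w2 = Dw1 = (5·8 + 4·(-1) + (-1)·(-10); 4·8 + (-1)·(-1) + (-4)·(-10); (-1)·8 + (-4)·(-1) + (-5)·(-10)) = (46, 73, 46)
w3 = Dw2 = (476, -73, -568)
Ratio at component: -73 / 73 = -1.000

λ ≈ -1.000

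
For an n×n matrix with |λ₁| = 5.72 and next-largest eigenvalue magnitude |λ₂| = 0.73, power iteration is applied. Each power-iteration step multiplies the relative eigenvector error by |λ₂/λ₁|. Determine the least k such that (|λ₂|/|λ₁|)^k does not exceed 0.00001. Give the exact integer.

|λ₂/λ₁| = 0.73/5.72 = 0.12762
Need k ≥ ln(0.00001) / ln(0.12762) = -11.5129 / -2.0587 ≈ 5.592
Smallest integer k satisfying the bound: 6

6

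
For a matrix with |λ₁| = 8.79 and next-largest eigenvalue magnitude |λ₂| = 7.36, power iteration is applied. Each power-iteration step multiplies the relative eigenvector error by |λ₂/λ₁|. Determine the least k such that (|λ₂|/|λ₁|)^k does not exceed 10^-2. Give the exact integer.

26

|λ₂/λ₁| = 7.36/8.79 = 0.83732
Need k ≥ ln(10^-2) / ln(0.83732) = -4.6052 / -0.1776 ≈ 25.937
Smallest integer k satisfying the bound: 26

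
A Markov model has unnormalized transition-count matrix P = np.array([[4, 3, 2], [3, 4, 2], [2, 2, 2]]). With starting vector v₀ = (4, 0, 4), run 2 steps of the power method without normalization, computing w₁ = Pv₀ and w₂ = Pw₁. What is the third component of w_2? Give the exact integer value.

120

w1 = Pv₀ = (24, 20, 16)
w2 = Pw1 = (188, 184, 120)
The requested component of w2 is 120.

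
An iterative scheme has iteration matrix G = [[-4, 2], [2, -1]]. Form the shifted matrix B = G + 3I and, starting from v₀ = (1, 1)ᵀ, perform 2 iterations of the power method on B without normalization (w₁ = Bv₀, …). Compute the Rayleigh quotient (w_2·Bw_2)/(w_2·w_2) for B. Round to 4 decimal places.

B = G + 3I has rows (-1, 2); (2, 2)
w1 = Bv₀ = ((-1)·1 + 2·1; 2·1 + 2·1) = (1, 4)
w2 = Bw1 = ((-1)·1 + 2·4; 2·1 + 2·4) = (7, 10)
Bw2 = (13, 34)
w2·Bw2 = 431; w2·w2 = 149; μ ≈ 431/149 = 2.8926

2.8926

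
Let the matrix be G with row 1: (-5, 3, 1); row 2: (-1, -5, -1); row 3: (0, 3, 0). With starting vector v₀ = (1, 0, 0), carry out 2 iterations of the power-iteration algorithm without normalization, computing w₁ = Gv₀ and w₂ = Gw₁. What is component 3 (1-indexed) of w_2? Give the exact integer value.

-3

w1 = Gv₀ = ((-5)·1 + 3·0 + 1·0; (-1)·1 + (-5)·0 + (-1)·0; 0·1 + 3·0 + 0·0) = (-5, -1, 0)
w2 = Gw1 = ((-5)·(-5) + 3·(-1) + 1·0; (-1)·(-5) + (-5)·(-1) + (-1)·0; 0·(-5) + 3·(-1) + 0·0) = (22, 10, -3)
The requested component of w2 is -3.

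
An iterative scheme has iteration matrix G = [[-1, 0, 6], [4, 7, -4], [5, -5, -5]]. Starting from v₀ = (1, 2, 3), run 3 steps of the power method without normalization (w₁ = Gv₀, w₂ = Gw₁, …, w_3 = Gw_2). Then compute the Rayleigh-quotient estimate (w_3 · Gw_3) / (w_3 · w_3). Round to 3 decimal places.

λ ≈ -7.755

w1 = Gv₀ = ((-1)·1 + 0·2 + 6·3; 4·1 + 7·2 + (-4)·3; 5·1 + (-5)·2 + (-5)·3) = (17, 6, -20)
w2 = Gw1 = ((-1)·17 + 0·6 + 6·(-20); 4·17 + 7·6 + (-4)·(-20); 5·17 + (-5)·6 + (-5)·(-20)) = (-137, 190, 155)
w3 = Gw2 = (1067, 162, -2410)
Gw3 = (-15527, 15042, 16575)
w3·Gw3 = 1067·(-15527) + 162·15042 + (-2410)·16575 = -54076255; w3·w3 = 1067·1067 + 162·162 + (-2410)·(-2410) = 6972833
λ ≈ -54076255/6972833 = -7.755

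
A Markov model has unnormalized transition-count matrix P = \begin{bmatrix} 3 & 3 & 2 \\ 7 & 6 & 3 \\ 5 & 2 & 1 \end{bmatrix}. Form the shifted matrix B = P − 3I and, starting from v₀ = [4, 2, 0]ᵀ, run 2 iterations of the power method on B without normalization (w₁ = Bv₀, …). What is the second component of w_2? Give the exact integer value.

B = P − 3I has rows (0, 3, 2); (7, 3, 3); (5, 2, -2)
w1 = Bv₀ = (0·4 + 3·2 + 2·0; 7·4 + 3·2 + 3·0; 5·4 + 2·2 + (-2)·0) = (6, 34, 24)
w2 = Bw1 = (0·6 + 3·34 + 2·24; 7·6 + 3·34 + 3·24; 5·6 + 2·34 + (-2)·24) = (150, 216, 50)
Requested component of w2: 216

216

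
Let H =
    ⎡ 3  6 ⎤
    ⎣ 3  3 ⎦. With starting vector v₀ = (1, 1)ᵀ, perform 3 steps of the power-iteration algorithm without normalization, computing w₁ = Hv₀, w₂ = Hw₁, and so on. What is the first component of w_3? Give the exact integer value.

459

w1 = Hv₀ = (9, 6)
w2 = Hw1 = (63, 45)
w3 = Hw2 = (459, 324)
The requested component of w3 is 459.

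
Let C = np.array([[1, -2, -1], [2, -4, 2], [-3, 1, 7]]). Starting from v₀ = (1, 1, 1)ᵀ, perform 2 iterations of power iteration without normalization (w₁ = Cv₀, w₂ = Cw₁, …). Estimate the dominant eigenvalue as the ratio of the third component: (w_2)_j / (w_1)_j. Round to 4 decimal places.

λ ≈ 8.2000

w1 = Cv₀ = (1·1 + (-2)·1 + (-1)·1; 2·1 + (-4)·1 + 2·1; (-3)·1 + 1·1 + 7·1) = (-2, 0, 5)
w2 = Cw1 = (1·(-2) + (-2)·0 + (-1)·5; 2·(-2) + (-4)·0 + 2·5; (-3)·(-2) + 1·0 + 7·5) = (-7, 6, 41)
Ratio at component: 41 / 5 = 8.2000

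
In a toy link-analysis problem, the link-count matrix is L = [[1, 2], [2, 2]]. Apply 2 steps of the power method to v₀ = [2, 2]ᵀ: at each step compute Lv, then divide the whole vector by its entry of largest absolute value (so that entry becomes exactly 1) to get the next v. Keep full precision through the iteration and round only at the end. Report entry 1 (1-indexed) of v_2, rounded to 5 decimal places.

0.78571

Lv0 = (6.000000, 8.000000); divide by 8.000000 → v1 = (0.750000, 1.000000)
Lv1 = (2.750000, 3.500000); divide by 3.500000 → v2 = (0.785714, 1.000000)
Requested entry of v2: 22/28 = 0.78571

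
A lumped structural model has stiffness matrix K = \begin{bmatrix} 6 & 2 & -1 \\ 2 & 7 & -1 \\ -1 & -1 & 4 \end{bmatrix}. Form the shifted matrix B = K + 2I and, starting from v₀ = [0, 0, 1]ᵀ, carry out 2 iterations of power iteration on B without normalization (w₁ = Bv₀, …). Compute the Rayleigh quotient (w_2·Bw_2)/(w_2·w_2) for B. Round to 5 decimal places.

μ ≈ 8.50126

B = K + 2I has rows (8, 2, -1); (2, 9, -1); (-1, -1, 6)
w1 = Bv₀ = (-1, -1, 6)
w2 = Bw1 = (-16, -17, 38)
Bw2 = (-200, -223, 261)
w2·Bw2 = 16909; w2·w2 = 1989; μ ≈ 16909/1989 = 8.50126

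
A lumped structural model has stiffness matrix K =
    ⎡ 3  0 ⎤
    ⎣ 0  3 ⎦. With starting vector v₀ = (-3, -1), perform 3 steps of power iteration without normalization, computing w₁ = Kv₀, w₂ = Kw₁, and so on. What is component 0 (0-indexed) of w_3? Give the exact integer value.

-81

w1 = Kv₀ = (-9, -3)
w2 = Kw1 = (-27, -9)
w3 = Kw2 = (-81, -27)
The requested component of w3 is -81.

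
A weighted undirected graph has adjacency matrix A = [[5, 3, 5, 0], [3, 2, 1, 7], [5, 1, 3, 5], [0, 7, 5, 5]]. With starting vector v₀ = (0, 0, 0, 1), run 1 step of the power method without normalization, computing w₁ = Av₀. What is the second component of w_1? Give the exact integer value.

w1 = Av₀ = (0, 7, 5, 5)
The requested component of w1 is 7.

7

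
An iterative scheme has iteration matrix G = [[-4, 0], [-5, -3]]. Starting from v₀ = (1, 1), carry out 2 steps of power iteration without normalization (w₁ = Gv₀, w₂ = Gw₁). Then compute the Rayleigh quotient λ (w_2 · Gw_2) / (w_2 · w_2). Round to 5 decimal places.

λ ≈ -4.72263

w1 = Gv₀ = ((-4)·1 + 0·1; (-5)·1 + (-3)·1) = (-4, -8)
w2 = Gw1 = ((-4)·(-4) + 0·(-8); (-5)·(-4) + (-3)·(-8)) = (16, 44)
Gw2 = (-64, -212)
w2·Gw2 = 16·(-64) + 44·(-212) = -10352; w2·w2 = 16·16 + 44·44 = 2192
λ ≈ -10352/2192 = -4.72263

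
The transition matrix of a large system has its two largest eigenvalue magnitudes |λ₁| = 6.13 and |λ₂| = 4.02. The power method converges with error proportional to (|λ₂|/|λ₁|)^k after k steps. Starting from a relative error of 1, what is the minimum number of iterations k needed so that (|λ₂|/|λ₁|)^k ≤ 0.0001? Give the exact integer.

22

|λ₂/λ₁| = 4.02/6.13 = 0.65579
Need k ≥ ln(0.0001) / ln(0.65579) = -9.2103 / -0.4219 ≈ 21.830
Smallest integer k satisfying the bound: 22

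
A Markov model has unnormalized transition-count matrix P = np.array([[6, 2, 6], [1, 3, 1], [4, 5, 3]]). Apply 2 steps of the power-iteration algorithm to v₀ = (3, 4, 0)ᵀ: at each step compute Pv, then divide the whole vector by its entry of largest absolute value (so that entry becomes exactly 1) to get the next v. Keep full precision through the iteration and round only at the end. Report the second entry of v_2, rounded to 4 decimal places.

Pv0 = (26.00000, 15.00000, 32.00000); divide by 32.00000 → v1 = (0.81250, 0.46875, 1.00000)
Pv1 = (11.81250, 3.21875, 8.59375); divide by 11.81250 → v2 = (1.00000, 0.27249, 0.72751)
Requested entry of v2: 103/378 = 0.2725

0.2725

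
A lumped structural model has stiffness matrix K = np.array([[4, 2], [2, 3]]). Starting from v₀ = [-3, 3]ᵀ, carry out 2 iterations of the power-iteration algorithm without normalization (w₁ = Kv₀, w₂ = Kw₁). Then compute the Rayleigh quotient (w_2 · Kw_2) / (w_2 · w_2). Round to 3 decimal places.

λ ≈ 4.622

w1 = Kv₀ = (4·(-3) + 2·3; 2·(-3) + 3·3) = (-6, 3)
w2 = Kw1 = (4·(-6) + 2·3; 2·(-6) + 3·3) = (-18, -3)
Kw2 = (-78, -45)
w2·Kw2 = (-18)·(-78) + (-3)·(-45) = 1539; w2·w2 = (-18)·(-18) + (-3)·(-3) = 333
λ ≈ 1539/333 = 4.622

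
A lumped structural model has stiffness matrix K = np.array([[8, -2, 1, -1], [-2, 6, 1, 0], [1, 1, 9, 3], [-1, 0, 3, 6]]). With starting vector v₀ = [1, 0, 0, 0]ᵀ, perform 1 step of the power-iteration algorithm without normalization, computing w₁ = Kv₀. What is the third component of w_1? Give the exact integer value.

1

w1 = Kv₀ = (8·1 + (-2)·0 + 1·0 + (-1)·0; (-2)·1 + 6·0 + 1·0 + 0·0; 1·1 + 1·0 + 9·0 + 3·0; (-1)·1 + 0·0 + 3·0 + 6·0) = (8, -2, 1, -1)
The requested component of w1 is 1.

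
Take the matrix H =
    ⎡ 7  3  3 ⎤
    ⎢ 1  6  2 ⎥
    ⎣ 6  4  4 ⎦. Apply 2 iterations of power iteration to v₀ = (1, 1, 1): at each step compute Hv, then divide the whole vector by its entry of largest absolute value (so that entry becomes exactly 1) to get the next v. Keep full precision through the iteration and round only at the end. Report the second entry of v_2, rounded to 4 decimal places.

Hv0 = (13.00000, 9.00000, 14.00000); divide by 14.00000 → v1 = (0.92857, 0.64286, 1.00000)
Hv1 = (11.42857, 6.78571, 12.14286); divide by 12.14286 → v2 = (0.94118, 0.55882, 1.00000)
Requested entry of v2: 95/170 = 0.5588

0.5588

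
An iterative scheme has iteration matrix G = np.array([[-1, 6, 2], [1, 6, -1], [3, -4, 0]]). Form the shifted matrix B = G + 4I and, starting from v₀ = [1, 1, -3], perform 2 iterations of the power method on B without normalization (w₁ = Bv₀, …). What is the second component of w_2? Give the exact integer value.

B = G + 4I has rows (3, 6, 2); (1, 10, -1); (3, -4, 4)
w1 = Bv₀ = (3, 14, -13)
w2 = Bw1 = (67, 156, -99)
Requested component of w2: 156

156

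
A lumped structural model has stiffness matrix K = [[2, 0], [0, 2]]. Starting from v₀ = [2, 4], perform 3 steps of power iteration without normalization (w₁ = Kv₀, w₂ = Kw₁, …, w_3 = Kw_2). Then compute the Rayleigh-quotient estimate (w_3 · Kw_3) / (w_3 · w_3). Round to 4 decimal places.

w1 = Kv₀ = (4, 8)
w2 = Kw1 = (8, 16)
w3 = Kw2 = (16, 32)
Kw3 = (32, 64)
w3·Kw3 = 16·32 + 32·64 = 2560; w3·w3 = 16·16 + 32·32 = 1280
λ ≈ 2560/1280 = 2.0000

λ ≈ 2.0000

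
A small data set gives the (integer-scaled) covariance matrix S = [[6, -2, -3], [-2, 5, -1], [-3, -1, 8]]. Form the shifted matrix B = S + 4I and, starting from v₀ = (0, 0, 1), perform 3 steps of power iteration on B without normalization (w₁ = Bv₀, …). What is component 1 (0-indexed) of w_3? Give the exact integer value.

-161

B = S + 4I has rows (10, -2, -3); (-2, 9, -1); (-3, -1, 12)
w1 = Bv₀ = (-3, -1, 12)
w2 = Bw1 = (-64, -15, 154)
w3 = Bw2 = (-1072, -161, 2055)
Requested component of w3: -161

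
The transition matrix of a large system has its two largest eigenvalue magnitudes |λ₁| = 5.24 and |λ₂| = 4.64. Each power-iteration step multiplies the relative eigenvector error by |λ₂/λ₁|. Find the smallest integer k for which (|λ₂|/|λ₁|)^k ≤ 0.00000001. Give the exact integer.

152

|λ₂/λ₁| = 4.64/5.24 = 0.88550
Need k ≥ ln(0.00000001) / ln(0.88550) = -18.4207 / -0.1216 ≈ 151.477
Smallest integer k satisfying the bound: 152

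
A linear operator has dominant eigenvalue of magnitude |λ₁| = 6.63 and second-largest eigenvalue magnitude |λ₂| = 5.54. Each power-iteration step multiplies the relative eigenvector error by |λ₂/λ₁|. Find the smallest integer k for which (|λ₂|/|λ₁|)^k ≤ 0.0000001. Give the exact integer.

|λ₂/λ₁| = 5.54/6.63 = 0.83560
Need k ≥ ln(0.0000001) / ln(0.83560) = -16.1181 / -0.1796 ≈ 89.739
Smallest integer k satisfying the bound: 90

90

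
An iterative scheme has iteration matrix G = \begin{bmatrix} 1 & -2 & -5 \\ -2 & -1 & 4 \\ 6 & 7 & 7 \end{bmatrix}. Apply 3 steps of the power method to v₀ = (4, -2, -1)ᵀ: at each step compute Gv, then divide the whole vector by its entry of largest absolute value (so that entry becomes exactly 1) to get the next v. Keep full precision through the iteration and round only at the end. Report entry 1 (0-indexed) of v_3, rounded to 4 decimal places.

0.2968

Gv0 = (13.00000, -10.00000, 3.00000); divide by 13.00000 → v1 = (1.00000, -0.76923, 0.23077)
Gv1 = (1.38462, -0.30769, 2.23077); divide by 2.23077 → v2 = (0.62069, -0.13793, 1.00000)
Gv2 = (-4.10345, 2.89655, 9.75862); divide by 9.75862 → v3 = (-0.42049, 0.29682, 1.00000)
Requested entry of v3: 84/283 = 0.2968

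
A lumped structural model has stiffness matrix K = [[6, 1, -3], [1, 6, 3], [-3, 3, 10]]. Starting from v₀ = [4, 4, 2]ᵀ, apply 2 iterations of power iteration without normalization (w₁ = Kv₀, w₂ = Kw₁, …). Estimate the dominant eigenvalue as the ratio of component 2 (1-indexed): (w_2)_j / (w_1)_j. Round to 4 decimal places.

w1 = Kv₀ = (22, 34, 20)
w2 = Kw1 = (106, 286, 236)
Ratio at component: 286 / 34 = 8.4118

8.4118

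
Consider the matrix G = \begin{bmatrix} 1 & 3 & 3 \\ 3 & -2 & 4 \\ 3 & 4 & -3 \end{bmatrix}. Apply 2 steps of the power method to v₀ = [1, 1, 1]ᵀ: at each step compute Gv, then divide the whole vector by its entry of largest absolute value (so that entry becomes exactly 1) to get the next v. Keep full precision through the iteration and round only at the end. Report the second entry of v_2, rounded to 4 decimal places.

0.7941

Gv0 = (7.00000, 5.00000, 4.00000); divide by 7.00000 → v1 = (1.00000, 0.71429, 0.57143)
Gv1 = (4.85714, 3.85714, 4.14286); divide by 4.85714 → v2 = (1.00000, 0.79412, 0.85294)
Requested entry of v2: 27/34 = 0.7941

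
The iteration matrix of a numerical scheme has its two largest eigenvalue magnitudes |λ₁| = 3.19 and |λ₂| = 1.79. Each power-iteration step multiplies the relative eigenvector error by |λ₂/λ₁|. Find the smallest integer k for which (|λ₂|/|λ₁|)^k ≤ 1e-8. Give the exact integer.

32

|λ₂/λ₁| = 1.79/3.19 = 0.56113
Need k ≥ ln(1e-8) / ln(0.56113) = -18.4207 / -0.5778 ≈ 31.880
Smallest integer k satisfying the bound: 32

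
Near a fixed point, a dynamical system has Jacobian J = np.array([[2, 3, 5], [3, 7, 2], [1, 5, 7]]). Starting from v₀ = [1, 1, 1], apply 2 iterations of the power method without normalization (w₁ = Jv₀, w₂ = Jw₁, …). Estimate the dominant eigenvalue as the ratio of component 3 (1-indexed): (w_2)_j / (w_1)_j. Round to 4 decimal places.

12.3846

w1 = Jv₀ = (2·1 + 3·1 + 5·1; 3·1 + 7·1 + 2·1; 1·1 + 5·1 + 7·1) = (10, 12, 13)
w2 = Jw1 = (2·10 + 3·12 + 5·13; 3·10 + 7·12 + 2·13; 1·10 + 5·12 + 7·13) = (121, 140, 161)
Ratio at component: 161 / 13 = 12.3846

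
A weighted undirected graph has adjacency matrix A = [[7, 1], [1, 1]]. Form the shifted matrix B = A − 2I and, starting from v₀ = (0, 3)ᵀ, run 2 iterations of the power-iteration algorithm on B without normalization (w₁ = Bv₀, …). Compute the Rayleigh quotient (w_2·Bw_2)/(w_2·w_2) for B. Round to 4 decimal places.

B = A − 2I has rows (5, 1); (1, -1)
w1 = Bv₀ = (5·0 + 1·3; 1·0 + (-1)·3) = (3, -3)
w2 = Bw1 = (5·3 + 1·(-3); 1·3 + (-1)·(-3)) = (12, 6)
Bw2 = (66, 6)
w2·Bw2 = 828; w2·w2 = 180; μ ≈ 828/180 = 4.6000

4.6000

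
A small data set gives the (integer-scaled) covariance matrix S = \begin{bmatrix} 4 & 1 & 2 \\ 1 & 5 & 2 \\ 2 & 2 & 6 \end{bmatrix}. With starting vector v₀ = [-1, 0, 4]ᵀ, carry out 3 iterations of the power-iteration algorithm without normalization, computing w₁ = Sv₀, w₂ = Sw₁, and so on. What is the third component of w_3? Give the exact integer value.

1224

w1 = Sv₀ = (4·(-1) + 1·0 + 2·4; 1·(-1) + 5·0 + 2·4; 2·(-1) + 2·0 + 6·4) = (4, 7, 22)
w2 = Sw1 = (4·4 + 1·7 + 2·22; 1·4 + 5·7 + 2·22; 2·4 + 2·7 + 6·22) = (67, 83, 154)
w3 = Sw2 = (659, 790, 1224)
The requested component of w3 is 1224.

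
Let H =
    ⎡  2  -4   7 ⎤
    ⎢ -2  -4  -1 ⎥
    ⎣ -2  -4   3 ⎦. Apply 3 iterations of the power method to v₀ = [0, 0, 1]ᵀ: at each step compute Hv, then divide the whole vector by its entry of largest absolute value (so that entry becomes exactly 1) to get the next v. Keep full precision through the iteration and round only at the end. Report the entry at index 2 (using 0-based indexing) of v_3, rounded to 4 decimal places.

-0.2358

Hv0 = (7.00000, -1.00000, 3.00000); divide by 7.00000 → v1 = (1.00000, -0.14286, 0.42857)
Hv1 = (5.57143, -1.85714, -0.14286); divide by 5.57143 → v2 = (1.00000, -0.33333, -0.02564)
Hv2 = (3.15385, -0.64103, -0.74359); divide by 3.15385 → v3 = (1.00000, -0.20325, -0.23577)
Requested entry of v3: -29/123 = -0.2358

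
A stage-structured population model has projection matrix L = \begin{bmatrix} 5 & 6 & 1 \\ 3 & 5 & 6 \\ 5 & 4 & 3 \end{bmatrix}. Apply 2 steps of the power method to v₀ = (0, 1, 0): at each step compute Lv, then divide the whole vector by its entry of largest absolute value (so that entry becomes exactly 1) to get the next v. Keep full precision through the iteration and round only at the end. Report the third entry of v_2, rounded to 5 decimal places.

Lv0 = (6.000000, 5.000000, 4.000000); divide by 6.000000 → v1 = (1.000000, 0.833333, 0.666667)
Lv1 = (10.666667, 11.166667, 10.333333); divide by 11.166667 → v2 = (0.955224, 1.000000, 0.925373)
Requested entry of v2: 62/67 = 0.92537

0.92537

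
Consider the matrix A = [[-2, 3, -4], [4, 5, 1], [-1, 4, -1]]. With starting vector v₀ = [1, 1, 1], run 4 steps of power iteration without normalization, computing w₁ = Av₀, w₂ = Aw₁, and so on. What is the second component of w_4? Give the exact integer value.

w1 = Av₀ = ((-2)·1 + 3·1 + (-4)·1; 4·1 + 5·1 + 1·1; (-1)·1 + 4·1 + (-1)·1) = (-3, 10, 2)
w2 = Aw1 = ((-2)·(-3) + 3·10 + (-4)·2; 4·(-3) + 5·10 + 1·2; (-1)·(-3) + 4·10 + (-1)·2) = (28, 40, 41)
w3 = Aw2 = (-100, 353, 91)
w4 = Aw3 = (895, 1456, 1421)
The requested component of w4 is 1456.

1456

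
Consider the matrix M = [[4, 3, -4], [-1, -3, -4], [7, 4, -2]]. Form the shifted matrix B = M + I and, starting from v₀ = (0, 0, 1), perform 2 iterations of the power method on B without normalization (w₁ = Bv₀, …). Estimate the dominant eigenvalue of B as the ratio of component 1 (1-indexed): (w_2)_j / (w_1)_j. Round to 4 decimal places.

7.0000

B = M + I has rows (5, 3, -4); (-1, -2, -4); (7, 4, -1)
w1 = Bv₀ = (5·0 + 3·0 + (-4)·1; (-1)·0 + (-2)·0 + (-4)·1; 7·0 + 4·0 + (-1)·1) = (-4, -4, -1)
w2 = Bw1 = (5·(-4) + 3·(-4) + (-4)·(-1); (-1)·(-4) + (-2)·(-4) + (-4)·(-1); 7·(-4) + 4·(-4) + (-1)·(-1)) = (-28, 16, -43)
Ratio: -28/-4 = 7.0000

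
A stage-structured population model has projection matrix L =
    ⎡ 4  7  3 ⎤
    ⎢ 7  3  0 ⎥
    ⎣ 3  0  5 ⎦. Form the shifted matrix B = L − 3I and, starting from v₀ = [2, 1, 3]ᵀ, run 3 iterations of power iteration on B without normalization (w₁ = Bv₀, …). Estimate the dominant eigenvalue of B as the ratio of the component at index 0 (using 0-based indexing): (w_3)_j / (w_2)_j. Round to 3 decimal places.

B = L − 3I has rows (1, 7, 3); (7, 0, 0); (3, 0, 2)
w1 = Bv₀ = (1·2 + 7·1 + 3·3; 7·2 + 0·1 + 0·3; 3·2 + 0·1 + 2·3) = (18, 14, 12)
w2 = Bw1 = (1·18 + 7·14 + 3·12; 7·18 + 0·14 + 0·12; 3·18 + 0·14 + 2·12) = (152, 126, 78)
w3 = Bw2 = (1268, 1064, 612)
Ratio: 1268/152 = 8.342

μ ≈ 8.342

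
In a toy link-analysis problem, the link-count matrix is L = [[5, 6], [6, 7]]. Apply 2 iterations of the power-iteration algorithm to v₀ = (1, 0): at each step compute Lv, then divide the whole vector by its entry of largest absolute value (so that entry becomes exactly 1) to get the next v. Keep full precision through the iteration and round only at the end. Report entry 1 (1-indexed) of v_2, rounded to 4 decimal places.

0.8472

Lv0 = (5.00000, 6.00000); divide by 6.00000 → v1 = (0.83333, 1.00000)
Lv1 = (10.16667, 12.00000); divide by 12.00000 → v2 = (0.84722, 1.00000)
Requested entry of v2: 61/72 = 0.8472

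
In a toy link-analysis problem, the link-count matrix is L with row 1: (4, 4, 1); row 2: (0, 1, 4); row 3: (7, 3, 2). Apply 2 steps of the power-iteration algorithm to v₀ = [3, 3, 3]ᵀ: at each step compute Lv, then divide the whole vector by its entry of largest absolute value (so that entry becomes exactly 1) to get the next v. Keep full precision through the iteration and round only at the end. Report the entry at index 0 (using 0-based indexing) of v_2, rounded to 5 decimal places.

0.66667

Lv0 = (27.000000, 15.000000, 36.000000); divide by 36.000000 → v1 = (0.750000, 0.416667, 1.000000)
Lv1 = (5.666667, 4.416667, 8.500000); divide by 8.500000 → v2 = (0.666667, 0.519608, 1.000000)
Requested entry of v2: 204/306 = 0.66667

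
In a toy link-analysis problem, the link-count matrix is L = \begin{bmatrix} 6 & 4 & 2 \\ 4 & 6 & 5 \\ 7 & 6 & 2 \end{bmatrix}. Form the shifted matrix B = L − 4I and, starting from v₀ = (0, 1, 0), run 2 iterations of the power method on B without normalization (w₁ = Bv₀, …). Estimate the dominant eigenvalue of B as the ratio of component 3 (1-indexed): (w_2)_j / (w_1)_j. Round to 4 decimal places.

4.6667

B = L − 4I has rows (2, 4, 2); (4, 2, 5); (7, 6, -2)
w1 = Bv₀ = (2·0 + 4·1 + 2·0; 4·0 + 2·1 + 5·0; 7·0 + 6·1 + (-2)·0) = (4, 2, 6)
w2 = Bw1 = (2·4 + 4·2 + 2·6; 4·4 + 2·2 + 5·6; 7·4 + 6·2 + (-2)·6) = (28, 50, 28)
Ratio: 28/6 = 4.6667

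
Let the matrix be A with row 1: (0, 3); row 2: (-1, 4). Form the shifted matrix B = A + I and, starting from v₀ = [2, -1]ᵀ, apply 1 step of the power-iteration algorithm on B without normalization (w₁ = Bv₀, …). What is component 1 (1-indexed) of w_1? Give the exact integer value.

-1

B = A + I has rows (1, 3); (-1, 5)
w1 = Bv₀ = (-1, -7)
Requested component of w1: -1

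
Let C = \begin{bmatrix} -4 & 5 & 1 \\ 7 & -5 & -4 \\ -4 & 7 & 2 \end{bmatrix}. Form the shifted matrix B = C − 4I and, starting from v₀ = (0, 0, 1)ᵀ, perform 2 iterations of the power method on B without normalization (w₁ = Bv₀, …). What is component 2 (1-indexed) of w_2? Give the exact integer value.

B = C − 4I has rows (-8, 5, 1); (7, -9, -4); (-4, 7, -2)
w1 = Bv₀ = (1, -4, -2)
w2 = Bw1 = (-30, 51, -28)
Requested component of w2: 51

51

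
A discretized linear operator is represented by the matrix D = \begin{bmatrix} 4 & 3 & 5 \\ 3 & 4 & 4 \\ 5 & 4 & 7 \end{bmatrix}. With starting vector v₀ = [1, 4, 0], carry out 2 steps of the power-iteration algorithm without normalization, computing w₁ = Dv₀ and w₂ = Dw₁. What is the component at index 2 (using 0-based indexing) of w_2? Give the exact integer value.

w1 = Dv₀ = (4·1 + 3·4 + 5·0; 3·1 + 4·4 + 4·0; 5·1 + 4·4 + 7·0) = (16, 19, 21)
w2 = Dw1 = (4·16 + 3·19 + 5·21; 3·16 + 4·19 + 4·21; 5·16 + 4·19 + 7·21) = (226, 208, 303)
The requested component of w2 is 303.

303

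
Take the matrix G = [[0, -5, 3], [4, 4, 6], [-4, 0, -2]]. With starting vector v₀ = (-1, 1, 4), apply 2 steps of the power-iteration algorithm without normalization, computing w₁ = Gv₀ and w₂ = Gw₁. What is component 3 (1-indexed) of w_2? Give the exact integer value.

w1 = Gv₀ = (0·(-1) + (-5)·1 + 3·4; 4·(-1) + 4·1 + 6·4; (-4)·(-1) + 0·1 + (-2)·4) = (7, 24, -4)
w2 = Gw1 = (0·7 + (-5)·24 + 3·(-4); 4·7 + 4·24 + 6·(-4); (-4)·7 + 0·24 + (-2)·(-4)) = (-132, 100, -20)
The requested component of w2 is -20.

-20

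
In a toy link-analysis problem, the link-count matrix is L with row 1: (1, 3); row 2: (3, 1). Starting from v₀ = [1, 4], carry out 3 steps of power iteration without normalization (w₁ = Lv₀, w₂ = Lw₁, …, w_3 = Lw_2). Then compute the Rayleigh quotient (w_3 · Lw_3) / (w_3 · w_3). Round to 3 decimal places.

3.966

w1 = Lv₀ = (1·1 + 3·4; 3·1 + 1·4) = (13, 7)
w2 = Lw1 = (1·13 + 3·7; 3·13 + 1·7) = (34, 46)
w3 = Lw2 = (172, 148)
Lw3 = (616, 664)
w3·Lw3 = 172·616 + 148·664 = 204224; w3·w3 = 172·172 + 148·148 = 51488
λ ≈ 204224/51488 = 3.966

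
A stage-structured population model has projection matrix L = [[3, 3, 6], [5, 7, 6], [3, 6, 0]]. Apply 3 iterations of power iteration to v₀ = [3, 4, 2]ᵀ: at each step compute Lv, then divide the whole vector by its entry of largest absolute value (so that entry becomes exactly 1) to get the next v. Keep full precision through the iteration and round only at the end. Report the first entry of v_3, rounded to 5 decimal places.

Lv0 = (33.000000, 55.000000, 33.000000); divide by 55.000000 → v1 = (0.600000, 1.000000, 0.600000)
Lv1 = (8.400000, 13.600000, 7.800000); divide by 13.600000 → v2 = (0.617647, 1.000000, 0.573529)
Lv2 = (8.294118, 13.529412, 7.852941); divide by 13.529412 → v3 = (0.613043, 1.000000, 0.580435)
Requested entry of v3: 6204/10120 = 0.61304

0.61304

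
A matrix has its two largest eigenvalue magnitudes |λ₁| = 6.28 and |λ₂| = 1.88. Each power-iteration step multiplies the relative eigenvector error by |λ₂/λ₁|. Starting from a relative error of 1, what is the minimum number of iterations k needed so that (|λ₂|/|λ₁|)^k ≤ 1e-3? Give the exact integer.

6

|λ₂/λ₁| = 1.88/6.28 = 0.29936
Need k ≥ ln(1e-3) / ln(0.29936) = -6.9078 / -1.2061 ≈ 5.727
Smallest integer k satisfying the bound: 6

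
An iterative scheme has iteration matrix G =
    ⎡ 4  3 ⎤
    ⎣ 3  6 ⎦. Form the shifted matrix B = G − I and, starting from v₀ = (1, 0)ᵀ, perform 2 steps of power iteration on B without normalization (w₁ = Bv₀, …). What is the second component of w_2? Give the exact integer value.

B = G − I has rows (3, 3); (3, 5)
w1 = Bv₀ = (3·1 + 3·0; 3·1 + 5·0) = (3, 3)
w2 = Bw1 = (3·3 + 3·3; 3·3 + 5·3) = (18, 24)
Requested component of w2: 24

24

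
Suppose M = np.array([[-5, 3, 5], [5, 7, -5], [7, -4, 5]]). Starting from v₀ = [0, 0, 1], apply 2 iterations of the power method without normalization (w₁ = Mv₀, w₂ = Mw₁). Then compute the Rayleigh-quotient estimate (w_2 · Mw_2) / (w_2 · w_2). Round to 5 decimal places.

w1 = Mv₀ = (5, -5, 5)
w2 = Mw1 = (-15, -35, 80)
Mw2 = (370, -720, 435)
w2·Mw2 = (-15)·370 + (-35)·(-720) + 80·435 = 54450; w2·w2 = (-15)·(-15) + (-35)·(-35) + 80·80 = 7850
λ ≈ 54450/7850 = 6.93631

6.93631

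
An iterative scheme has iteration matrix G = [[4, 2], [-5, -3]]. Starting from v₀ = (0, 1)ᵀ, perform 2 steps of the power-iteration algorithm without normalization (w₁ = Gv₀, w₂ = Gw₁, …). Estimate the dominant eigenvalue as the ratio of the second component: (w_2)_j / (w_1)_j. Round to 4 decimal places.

λ ≈ 0.3333

w1 = Gv₀ = (4·0 + 2·1; (-5)·0 + (-3)·1) = (2, -3)
w2 = Gw1 = (4·2 + 2·(-3); (-5)·2 + (-3)·(-3)) = (2, -1)
Ratio at component: -1 / -3 = 0.3333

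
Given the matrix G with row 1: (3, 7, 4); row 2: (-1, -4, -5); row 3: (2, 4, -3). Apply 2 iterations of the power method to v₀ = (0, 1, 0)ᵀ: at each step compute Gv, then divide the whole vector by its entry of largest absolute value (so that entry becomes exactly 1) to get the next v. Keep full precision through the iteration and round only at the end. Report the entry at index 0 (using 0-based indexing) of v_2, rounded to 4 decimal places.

Gv0 = (7.00000, -4.00000, 4.00000); divide by 7.00000 → v1 = (1.00000, -0.57143, 0.57143)
Gv1 = (1.28571, -1.57143, -2.00000); divide by -2.00000 → v2 = (-0.64286, 0.78571, 1.00000)
Requested entry of v2: 9/-14 = -0.6429

-0.6429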